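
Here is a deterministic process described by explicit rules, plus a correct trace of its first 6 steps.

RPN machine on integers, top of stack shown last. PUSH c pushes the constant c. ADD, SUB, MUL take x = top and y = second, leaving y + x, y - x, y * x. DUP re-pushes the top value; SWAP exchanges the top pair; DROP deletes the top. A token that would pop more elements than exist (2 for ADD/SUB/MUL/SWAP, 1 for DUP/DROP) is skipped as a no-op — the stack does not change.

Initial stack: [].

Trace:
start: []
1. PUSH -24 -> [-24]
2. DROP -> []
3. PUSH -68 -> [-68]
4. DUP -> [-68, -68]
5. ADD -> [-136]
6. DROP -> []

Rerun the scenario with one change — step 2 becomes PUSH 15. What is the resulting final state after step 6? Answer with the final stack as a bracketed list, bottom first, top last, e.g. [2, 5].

[-24, 15]

(re-executing from step 2 with the substitution; state before step 2: [-24])
2. PUSH 15 -> [-24, 15]
3. PUSH -68 -> [-24, 15, -68]
4. DUP -> [-24, 15, -68, -68]
5. ADD -> [-24, 15, -136]
6. DROP -> [-24, 15]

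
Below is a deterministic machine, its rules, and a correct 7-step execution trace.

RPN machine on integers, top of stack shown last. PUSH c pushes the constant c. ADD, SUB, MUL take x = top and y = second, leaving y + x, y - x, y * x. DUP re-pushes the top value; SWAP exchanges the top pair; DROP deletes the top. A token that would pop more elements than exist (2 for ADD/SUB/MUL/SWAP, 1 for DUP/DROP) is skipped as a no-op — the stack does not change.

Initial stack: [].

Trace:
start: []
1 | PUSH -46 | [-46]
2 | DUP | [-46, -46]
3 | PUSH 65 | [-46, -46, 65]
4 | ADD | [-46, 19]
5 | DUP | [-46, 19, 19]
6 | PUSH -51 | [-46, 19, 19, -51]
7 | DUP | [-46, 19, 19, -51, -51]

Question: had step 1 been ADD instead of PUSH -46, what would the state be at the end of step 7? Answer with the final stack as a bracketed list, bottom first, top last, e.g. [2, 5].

[65, 65, -51, -51]

(re-executing from step 1 with the substitution; state before step 1: [])
1 | ADD | []
2 | DUP | []
3 | PUSH 65 | [65]
4 | ADD | [65]
5 | DUP | [65, 65]
6 | PUSH -51 | [65, 65, -51]
7 | DUP | [65, 65, -51, -51]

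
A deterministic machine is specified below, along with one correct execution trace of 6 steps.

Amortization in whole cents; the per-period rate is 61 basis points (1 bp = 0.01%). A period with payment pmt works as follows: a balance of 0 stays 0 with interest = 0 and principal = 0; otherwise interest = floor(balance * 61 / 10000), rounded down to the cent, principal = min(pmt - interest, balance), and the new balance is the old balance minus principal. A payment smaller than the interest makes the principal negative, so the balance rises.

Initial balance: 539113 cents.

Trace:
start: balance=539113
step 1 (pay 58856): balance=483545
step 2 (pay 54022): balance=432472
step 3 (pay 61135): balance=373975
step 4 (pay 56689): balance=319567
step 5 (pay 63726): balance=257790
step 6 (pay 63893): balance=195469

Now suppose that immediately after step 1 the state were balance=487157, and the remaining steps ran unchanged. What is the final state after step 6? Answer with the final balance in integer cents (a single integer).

199192

state after step 1 := balance=487157
step 2 (pay 54022): balance=436106
step 3 (pay 61135): balance=377631
step 4 (pay 56689): balance=323245
step 5 (pay 63726): balance=261490
step 6 (pay 63893): balance=199192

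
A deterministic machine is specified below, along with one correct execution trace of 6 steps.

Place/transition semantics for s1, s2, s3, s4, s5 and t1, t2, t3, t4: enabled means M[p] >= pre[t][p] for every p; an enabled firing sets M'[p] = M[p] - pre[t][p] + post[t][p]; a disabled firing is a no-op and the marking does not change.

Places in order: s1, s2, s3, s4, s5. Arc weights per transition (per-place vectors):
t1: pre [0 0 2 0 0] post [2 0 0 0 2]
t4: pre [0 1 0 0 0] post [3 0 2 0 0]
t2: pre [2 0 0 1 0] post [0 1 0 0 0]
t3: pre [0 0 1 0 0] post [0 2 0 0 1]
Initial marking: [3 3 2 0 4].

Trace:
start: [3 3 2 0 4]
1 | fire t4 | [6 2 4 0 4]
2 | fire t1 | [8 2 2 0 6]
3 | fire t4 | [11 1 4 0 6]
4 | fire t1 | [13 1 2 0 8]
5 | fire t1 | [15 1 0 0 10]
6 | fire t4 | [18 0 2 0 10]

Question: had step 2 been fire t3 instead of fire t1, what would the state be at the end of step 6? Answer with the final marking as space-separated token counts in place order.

(re-executing from step 2 with the substitution; state before step 2: [6 2 4 0 4])
2 | fire t3 | [6 4 3 0 5]
3 | fire t4 | [9 3 5 0 5]
4 | fire t1 | [11 3 3 0 7]
5 | fire t1 | [13 3 1 0 9]
6 | fire t4 | [16 2 3 0 9]

16 2 3 0 9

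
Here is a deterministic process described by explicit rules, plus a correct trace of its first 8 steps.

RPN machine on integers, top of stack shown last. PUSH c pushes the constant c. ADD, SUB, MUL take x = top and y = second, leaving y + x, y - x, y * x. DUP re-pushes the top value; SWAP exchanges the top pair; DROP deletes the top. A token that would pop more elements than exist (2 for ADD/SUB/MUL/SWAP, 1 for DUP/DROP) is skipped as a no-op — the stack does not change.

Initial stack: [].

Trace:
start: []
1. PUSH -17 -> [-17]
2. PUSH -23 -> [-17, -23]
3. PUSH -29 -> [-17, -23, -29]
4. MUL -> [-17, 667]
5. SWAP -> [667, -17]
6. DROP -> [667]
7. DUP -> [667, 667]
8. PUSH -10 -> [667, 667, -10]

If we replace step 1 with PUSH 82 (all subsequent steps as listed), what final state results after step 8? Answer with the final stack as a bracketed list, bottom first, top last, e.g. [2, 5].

[667, 667, -10]

(re-executing from step 1 with the substitution; state before step 1: [])
1. PUSH 82 -> [82]
2. PUSH -23 -> [82, -23]
3. PUSH -29 -> [82, -23, -29]
4. MUL -> [82, 667]
5. SWAP -> [667, 82]
6. DROP -> [667]
7. DUP -> [667, 667]
8. PUSH -10 -> [667, 667, -10]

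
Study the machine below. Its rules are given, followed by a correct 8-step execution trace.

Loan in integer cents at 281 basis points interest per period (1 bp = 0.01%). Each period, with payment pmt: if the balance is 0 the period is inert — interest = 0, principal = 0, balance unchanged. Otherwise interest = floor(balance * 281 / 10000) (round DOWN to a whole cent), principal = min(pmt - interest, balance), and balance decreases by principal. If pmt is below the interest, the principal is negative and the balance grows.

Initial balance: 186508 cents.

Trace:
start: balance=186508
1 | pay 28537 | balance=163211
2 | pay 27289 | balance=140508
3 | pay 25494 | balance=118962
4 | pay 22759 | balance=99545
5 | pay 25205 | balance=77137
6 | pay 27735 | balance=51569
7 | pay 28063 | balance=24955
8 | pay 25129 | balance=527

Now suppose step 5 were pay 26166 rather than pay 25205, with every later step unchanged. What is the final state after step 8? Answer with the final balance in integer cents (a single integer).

0

(re-executing from step 5 with the substitution; state before step 5: balance=99545)
5 | pay 26166 | balance=76176
6 | pay 27735 | balance=50581
7 | pay 28063 | balance=23939
8 | pay 25129 | balance=0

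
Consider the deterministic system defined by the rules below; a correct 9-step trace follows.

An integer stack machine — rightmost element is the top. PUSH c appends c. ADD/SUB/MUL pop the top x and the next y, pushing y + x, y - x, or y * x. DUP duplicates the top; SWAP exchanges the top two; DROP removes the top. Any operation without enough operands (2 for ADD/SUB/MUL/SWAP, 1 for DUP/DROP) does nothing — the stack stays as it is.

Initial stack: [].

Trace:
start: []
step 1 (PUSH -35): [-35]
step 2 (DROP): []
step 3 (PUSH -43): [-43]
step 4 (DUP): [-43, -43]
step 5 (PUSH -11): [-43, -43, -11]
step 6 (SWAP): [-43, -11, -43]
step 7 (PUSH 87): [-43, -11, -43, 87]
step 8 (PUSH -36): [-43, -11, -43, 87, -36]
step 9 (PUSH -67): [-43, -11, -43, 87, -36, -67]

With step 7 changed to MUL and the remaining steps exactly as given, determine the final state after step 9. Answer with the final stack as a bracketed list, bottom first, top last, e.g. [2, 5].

(re-executing from step 7 with the substitution; state before step 7: [-43, -11, -43])
step 7 (MUL): [-43, 473]
step 8 (PUSH -36): [-43, 473, -36]
step 9 (PUSH -67): [-43, 473, -36, -67]

[-43, 473, -36, -67]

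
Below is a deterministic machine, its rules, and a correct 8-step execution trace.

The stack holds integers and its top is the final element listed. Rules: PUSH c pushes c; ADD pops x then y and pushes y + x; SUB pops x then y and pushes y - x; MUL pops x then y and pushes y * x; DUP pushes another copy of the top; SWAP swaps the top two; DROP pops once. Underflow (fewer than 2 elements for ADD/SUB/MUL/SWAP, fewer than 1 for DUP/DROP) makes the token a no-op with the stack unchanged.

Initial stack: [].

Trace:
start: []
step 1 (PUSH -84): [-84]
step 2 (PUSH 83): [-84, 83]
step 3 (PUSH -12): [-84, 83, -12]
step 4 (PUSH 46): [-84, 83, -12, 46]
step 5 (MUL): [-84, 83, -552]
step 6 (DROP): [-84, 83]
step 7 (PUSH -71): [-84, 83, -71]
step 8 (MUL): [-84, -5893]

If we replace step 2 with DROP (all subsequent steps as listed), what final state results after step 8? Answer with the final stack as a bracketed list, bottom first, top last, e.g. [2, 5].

(re-executing from step 2 with the substitution; state before step 2: [-84])
step 2 (DROP): []
step 3 (PUSH -12): [-12]
step 4 (PUSH 46): [-12, 46]
step 5 (MUL): [-552]
step 6 (DROP): []
step 7 (PUSH -71): [-71]
step 8 (MUL): [-71]

[-71]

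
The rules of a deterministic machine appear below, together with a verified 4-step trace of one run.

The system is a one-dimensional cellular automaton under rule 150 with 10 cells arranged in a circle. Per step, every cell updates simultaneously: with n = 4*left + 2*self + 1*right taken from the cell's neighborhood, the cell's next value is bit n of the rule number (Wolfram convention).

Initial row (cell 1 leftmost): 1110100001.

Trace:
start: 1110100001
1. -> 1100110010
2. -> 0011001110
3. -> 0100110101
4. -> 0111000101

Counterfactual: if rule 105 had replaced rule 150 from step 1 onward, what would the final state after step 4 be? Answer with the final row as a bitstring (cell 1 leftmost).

(re-executing steps 1..4 under rule 105; state before step 1: 1110100001)
1. -> 0011001101
2. -> 0011001110
3. -> 1011001010
4. -> 0111000101

0111000101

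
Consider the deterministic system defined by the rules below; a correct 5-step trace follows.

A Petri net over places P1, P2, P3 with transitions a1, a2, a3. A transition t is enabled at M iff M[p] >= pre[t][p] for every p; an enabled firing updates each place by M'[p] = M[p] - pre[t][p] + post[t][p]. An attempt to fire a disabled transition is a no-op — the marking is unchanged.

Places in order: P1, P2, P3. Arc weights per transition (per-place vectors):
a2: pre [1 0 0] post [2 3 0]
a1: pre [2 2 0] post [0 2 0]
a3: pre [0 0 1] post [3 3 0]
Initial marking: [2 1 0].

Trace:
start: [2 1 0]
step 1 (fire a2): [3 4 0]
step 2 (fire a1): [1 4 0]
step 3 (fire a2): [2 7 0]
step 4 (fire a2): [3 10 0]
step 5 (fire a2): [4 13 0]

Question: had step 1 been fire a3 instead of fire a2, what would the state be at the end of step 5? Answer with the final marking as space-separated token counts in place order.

5 10 0

(re-executing from step 1 with the substitution; state before step 1: [2 1 0])
step 1 (fire a3): [2 1 0]
step 2 (fire a1): [2 1 0]
step 3 (fire a2): [3 4 0]
step 4 (fire a2): [4 7 0]
step 5 (fire a2): [5 10 0]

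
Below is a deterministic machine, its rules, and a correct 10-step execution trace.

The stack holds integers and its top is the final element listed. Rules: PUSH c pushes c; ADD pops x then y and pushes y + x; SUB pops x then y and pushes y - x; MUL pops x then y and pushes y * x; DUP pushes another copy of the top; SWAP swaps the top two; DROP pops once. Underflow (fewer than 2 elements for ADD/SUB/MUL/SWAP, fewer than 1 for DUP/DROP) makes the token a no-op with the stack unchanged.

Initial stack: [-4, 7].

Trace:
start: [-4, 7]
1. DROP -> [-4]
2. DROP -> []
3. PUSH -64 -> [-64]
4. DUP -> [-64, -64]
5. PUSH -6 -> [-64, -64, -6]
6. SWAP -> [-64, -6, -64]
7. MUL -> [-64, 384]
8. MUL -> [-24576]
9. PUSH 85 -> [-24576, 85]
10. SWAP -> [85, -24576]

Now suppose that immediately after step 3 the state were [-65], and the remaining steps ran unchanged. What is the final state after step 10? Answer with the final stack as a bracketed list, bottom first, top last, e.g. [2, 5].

[85, -25350]

state after step 3 := [-65]
4. DUP -> [-65, -65]
5. PUSH -6 -> [-65, -65, -6]
6. SWAP -> [-65, -6, -65]
7. MUL -> [-65, 390]
8. MUL -> [-25350]
9. PUSH 85 -> [-25350, 85]
10. SWAP -> [85, -25350]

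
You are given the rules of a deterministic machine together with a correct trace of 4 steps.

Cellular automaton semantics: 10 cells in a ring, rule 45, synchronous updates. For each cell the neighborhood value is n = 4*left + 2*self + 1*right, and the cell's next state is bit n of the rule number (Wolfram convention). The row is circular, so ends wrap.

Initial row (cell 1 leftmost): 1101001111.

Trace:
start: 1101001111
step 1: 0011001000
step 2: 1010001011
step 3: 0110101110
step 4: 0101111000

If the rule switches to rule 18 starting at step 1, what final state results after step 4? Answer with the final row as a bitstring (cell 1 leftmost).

0100000010

(re-executing steps 1..4 under rule 18; state before step 1: 1101001111)
step 1: 0000110000
step 2: 0001001000
step 3: 0010110100
step 4: 0100000010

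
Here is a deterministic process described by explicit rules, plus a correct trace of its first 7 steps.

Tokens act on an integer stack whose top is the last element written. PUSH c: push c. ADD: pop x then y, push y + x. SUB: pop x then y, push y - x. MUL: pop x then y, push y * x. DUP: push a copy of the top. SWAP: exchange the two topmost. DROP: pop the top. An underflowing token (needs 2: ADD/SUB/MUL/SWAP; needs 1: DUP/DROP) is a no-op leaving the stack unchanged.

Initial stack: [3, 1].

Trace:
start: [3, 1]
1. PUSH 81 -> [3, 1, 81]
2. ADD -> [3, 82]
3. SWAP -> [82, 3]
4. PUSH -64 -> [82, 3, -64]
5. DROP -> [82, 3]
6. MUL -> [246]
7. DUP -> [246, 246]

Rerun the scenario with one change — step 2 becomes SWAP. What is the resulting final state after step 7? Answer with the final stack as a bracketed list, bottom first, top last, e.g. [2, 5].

[3, 81, 81]

(re-executing from step 2 with the substitution; state before step 2: [3, 1, 81])
2. SWAP -> [3, 81, 1]
3. SWAP -> [3, 1, 81]
4. PUSH -64 -> [3, 1, 81, -64]
5. DROP -> [3, 1, 81]
6. MUL -> [3, 81]
7. DUP -> [3, 81, 81]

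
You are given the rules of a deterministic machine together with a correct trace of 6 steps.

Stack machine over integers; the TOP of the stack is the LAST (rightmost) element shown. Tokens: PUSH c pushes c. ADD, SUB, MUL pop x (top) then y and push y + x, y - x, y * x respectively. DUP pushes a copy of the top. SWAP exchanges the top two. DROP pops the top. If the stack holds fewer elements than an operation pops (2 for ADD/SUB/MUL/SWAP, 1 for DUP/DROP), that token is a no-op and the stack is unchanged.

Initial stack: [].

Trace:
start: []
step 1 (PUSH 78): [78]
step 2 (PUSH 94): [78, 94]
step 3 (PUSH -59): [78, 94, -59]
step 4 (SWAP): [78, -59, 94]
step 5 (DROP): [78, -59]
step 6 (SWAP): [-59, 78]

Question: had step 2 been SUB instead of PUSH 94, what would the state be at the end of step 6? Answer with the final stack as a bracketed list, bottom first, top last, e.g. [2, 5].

(re-executing from step 2 with the substitution; state before step 2: [78])
step 2 (SUB): [78]
step 3 (PUSH -59): [78, -59]
step 4 (SWAP): [-59, 78]
step 5 (DROP): [-59]
step 6 (SWAP): [-59]

[-59]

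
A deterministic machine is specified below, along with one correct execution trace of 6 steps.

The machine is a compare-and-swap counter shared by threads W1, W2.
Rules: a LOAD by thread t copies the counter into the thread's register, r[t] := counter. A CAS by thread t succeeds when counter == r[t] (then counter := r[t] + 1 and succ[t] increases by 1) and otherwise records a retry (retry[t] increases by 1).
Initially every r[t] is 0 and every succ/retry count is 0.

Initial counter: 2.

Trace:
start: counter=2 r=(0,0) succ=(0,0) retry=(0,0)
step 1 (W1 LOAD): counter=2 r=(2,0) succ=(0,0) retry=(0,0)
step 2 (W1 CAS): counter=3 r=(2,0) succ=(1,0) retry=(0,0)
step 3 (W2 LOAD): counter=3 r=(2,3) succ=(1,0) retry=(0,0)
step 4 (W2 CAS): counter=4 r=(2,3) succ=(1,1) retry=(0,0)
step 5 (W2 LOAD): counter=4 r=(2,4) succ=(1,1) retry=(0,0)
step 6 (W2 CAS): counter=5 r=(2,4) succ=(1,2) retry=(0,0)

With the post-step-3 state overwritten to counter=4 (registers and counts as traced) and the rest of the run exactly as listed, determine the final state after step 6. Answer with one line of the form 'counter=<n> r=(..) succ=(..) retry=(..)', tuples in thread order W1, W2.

counter=5 r=(2,4) succ=(1,1) retry=(0,1)

state after step 3 := counter=4 r=(2,3) succ=(1,0) retry=(0,0)
step 4 (W2 CAS): counter=4 r=(2,3) succ=(1,0) retry=(0,1)
step 5 (W2 LOAD): counter=4 r=(2,4) succ=(1,0) retry=(0,1)
step 6 (W2 CAS): counter=5 r=(2,4) succ=(1,1) retry=(0,1)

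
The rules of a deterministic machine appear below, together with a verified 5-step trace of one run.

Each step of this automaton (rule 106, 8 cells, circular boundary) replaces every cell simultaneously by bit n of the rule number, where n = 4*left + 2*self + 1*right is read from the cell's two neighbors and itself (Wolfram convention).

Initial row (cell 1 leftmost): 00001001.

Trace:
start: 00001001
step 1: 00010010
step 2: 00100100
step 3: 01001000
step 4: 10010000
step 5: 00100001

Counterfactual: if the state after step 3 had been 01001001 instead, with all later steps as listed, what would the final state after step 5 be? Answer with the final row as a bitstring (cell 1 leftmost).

00100101

state after step 3 := 01001001
step 4: 10010010
step 5: 00100101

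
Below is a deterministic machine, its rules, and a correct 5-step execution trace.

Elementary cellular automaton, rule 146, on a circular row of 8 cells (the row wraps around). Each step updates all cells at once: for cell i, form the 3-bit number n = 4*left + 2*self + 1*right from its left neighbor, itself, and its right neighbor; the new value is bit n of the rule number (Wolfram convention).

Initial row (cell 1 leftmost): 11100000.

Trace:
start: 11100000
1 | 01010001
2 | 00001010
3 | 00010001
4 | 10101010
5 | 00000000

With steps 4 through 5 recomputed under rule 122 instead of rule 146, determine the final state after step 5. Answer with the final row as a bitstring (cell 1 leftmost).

(re-executing steps 4..5 under rule 122; state before step 4: 00010001)
4 | 10101010
5 | 01010101

01010101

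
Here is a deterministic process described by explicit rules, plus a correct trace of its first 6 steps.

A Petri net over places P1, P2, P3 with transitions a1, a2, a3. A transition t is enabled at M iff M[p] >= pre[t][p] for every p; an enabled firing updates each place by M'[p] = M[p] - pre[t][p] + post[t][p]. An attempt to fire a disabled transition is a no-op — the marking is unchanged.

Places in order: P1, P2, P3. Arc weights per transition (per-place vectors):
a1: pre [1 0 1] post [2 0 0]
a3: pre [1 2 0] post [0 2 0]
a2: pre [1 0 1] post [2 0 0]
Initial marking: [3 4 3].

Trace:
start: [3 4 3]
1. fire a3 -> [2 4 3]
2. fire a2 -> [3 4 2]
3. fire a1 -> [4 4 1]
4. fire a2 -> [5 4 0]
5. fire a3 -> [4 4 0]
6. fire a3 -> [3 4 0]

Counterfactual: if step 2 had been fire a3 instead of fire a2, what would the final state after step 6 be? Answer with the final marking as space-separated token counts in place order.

1 4 1

(re-executing from step 2 with the substitution; state before step 2: [2 4 3])
2. fire a3 -> [1 4 3]
3. fire a1 -> [2 4 2]
4. fire a2 -> [3 4 1]
5. fire a3 -> [2 4 1]
6. fire a3 -> [1 4 1]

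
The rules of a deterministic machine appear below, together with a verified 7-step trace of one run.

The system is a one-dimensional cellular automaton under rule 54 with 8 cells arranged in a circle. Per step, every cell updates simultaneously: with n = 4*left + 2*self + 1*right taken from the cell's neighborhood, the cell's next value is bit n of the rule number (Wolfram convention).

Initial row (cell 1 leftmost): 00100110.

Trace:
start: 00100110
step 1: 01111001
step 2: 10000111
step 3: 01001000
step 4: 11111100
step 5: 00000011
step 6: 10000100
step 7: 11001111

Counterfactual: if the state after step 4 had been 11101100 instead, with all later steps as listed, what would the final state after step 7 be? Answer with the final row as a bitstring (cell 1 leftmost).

11000011

state after step 4 := 11101100
step 5: 00010011
step 6: 10111100
step 7: 11000011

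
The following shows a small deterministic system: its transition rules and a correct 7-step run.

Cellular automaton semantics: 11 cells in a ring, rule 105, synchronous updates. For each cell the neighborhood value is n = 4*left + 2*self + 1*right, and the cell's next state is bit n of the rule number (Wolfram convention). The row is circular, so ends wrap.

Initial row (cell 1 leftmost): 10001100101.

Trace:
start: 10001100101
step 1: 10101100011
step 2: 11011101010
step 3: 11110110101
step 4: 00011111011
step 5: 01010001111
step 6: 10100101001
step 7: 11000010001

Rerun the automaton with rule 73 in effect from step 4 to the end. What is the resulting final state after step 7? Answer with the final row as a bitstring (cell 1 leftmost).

(re-executing steps 4..7 under rule 73; state before step 4: 11110110101)
step 4: 00010110001
step 5: 01000110100
step 6: 00010110001
step 7: 01000110100

01000110100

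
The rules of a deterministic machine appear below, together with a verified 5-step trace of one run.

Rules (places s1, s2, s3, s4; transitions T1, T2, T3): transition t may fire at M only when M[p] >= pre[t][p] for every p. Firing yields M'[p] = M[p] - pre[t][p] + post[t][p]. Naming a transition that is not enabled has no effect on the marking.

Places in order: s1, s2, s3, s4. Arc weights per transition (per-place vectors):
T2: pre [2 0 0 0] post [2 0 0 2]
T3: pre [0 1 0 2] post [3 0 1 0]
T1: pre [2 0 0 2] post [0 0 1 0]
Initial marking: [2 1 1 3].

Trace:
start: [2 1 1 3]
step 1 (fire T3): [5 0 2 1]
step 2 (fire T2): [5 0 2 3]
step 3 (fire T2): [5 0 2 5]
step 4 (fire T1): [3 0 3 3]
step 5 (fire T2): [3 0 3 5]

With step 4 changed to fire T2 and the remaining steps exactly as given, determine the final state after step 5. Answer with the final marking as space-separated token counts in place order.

(re-executing from step 4 with the substitution; state before step 4: [5 0 2 5])
step 4 (fire T2): [5 0 2 7]
step 5 (fire T2): [5 0 2 9]

5 0 2 9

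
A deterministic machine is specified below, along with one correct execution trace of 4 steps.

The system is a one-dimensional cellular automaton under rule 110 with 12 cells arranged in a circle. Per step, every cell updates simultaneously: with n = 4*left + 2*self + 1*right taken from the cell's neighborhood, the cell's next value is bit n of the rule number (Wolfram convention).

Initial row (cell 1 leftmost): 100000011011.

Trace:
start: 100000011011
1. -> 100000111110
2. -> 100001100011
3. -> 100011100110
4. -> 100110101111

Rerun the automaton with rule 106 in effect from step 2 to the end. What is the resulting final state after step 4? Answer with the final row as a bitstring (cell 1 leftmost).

000110101101

(re-executing steps 2..4 under rule 106; state before step 2: 100000111110)
2. -> 000001100011
3. -> 000011100111
4. -> 000110101101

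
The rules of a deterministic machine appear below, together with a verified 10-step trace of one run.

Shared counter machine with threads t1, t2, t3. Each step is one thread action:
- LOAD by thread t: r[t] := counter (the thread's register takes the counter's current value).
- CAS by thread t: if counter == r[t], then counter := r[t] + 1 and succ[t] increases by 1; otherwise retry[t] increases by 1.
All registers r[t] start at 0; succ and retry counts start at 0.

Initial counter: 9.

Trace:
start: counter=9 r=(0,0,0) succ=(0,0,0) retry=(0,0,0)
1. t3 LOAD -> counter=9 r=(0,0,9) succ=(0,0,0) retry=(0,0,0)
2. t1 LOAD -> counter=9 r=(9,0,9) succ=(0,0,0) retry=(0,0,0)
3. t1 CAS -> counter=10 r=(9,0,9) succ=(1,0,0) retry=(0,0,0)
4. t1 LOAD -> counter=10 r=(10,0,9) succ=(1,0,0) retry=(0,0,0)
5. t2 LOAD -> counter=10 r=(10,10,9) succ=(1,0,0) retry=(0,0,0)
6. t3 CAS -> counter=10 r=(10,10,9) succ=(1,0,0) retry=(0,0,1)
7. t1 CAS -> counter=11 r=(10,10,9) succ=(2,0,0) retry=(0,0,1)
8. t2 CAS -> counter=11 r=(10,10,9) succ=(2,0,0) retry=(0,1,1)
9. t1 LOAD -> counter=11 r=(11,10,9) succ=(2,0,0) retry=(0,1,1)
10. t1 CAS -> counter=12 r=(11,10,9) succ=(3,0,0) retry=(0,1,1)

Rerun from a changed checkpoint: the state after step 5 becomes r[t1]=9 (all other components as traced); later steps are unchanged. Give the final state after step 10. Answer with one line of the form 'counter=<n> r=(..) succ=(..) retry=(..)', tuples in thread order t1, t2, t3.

counter=12 r=(11,10,9) succ=(2,1,0) retry=(1,0,1)

state after step 5 := counter=10 r=(9,10,9) succ=(1,0,0) retry=(0,0,0)
6. t3 CAS -> counter=10 r=(9,10,9) succ=(1,0,0) retry=(0,0,1)
7. t1 CAS -> counter=10 r=(9,10,9) succ=(1,0,0) retry=(1,0,1)
8. t2 CAS -> counter=11 r=(9,10,9) succ=(1,1,0) retry=(1,0,1)
9. t1 LOAD -> counter=11 r=(11,10,9) succ=(1,1,0) retry=(1,0,1)
10. t1 CAS -> counter=12 r=(11,10,9) succ=(2,1,0) retry=(1,0,1)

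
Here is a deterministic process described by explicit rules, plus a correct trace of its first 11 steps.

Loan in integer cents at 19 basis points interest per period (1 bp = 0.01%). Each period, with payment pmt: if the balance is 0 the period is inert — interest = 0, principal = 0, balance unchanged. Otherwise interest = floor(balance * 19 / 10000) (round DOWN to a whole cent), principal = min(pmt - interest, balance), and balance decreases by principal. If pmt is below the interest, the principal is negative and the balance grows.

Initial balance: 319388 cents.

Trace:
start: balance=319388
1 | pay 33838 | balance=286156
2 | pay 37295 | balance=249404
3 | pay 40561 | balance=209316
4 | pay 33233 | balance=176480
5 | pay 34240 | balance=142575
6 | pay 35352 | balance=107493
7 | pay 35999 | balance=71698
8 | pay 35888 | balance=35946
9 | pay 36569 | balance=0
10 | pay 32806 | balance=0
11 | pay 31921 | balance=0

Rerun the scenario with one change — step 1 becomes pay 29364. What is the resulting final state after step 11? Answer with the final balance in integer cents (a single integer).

(re-executing from step 1 with the substitution; state before step 1: balance=319388)
1 | pay 29364 | balance=290630
2 | pay 37295 | balance=253887
3 | pay 40561 | balance=213808
4 | pay 33233 | balance=180981
5 | pay 34240 | balance=147084
6 | pay 35352 | balance=112011
7 | pay 35999 | balance=76224
8 | pay 35888 | balance=40480
9 | pay 36569 | balance=3987
10 | pay 32806 | balance=0
11 | pay 31921 | balance=0

0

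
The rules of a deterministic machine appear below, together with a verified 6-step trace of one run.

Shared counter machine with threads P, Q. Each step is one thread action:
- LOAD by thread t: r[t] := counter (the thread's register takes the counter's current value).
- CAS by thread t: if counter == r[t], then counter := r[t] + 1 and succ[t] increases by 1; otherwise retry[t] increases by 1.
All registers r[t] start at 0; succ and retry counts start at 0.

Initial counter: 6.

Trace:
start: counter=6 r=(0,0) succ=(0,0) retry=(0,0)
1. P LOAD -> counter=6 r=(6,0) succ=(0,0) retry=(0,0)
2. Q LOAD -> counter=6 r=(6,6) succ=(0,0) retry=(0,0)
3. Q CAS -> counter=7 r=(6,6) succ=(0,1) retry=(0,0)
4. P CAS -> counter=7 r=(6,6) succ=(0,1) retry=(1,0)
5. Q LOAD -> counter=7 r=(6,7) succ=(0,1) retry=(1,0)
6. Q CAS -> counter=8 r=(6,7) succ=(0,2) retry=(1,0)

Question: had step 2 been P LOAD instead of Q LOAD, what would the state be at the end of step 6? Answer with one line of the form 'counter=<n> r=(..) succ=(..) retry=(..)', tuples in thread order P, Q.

counter=8 r=(6,7) succ=(1,1) retry=(0,1)

(re-executing from step 2 with the substitution; state before step 2: counter=6 r=(6,0) succ=(0,0) retry=(0,0))
2. P LOAD -> counter=6 r=(6,0) succ=(0,0) retry=(0,0)
3. Q CAS -> counter=6 r=(6,0) succ=(0,0) retry=(0,1)
4. P CAS -> counter=7 r=(6,0) succ=(1,0) retry=(0,1)
5. Q LOAD -> counter=7 r=(6,7) succ=(1,0) retry=(0,1)
6. Q CAS -> counter=8 r=(6,7) succ=(1,1) retry=(0,1)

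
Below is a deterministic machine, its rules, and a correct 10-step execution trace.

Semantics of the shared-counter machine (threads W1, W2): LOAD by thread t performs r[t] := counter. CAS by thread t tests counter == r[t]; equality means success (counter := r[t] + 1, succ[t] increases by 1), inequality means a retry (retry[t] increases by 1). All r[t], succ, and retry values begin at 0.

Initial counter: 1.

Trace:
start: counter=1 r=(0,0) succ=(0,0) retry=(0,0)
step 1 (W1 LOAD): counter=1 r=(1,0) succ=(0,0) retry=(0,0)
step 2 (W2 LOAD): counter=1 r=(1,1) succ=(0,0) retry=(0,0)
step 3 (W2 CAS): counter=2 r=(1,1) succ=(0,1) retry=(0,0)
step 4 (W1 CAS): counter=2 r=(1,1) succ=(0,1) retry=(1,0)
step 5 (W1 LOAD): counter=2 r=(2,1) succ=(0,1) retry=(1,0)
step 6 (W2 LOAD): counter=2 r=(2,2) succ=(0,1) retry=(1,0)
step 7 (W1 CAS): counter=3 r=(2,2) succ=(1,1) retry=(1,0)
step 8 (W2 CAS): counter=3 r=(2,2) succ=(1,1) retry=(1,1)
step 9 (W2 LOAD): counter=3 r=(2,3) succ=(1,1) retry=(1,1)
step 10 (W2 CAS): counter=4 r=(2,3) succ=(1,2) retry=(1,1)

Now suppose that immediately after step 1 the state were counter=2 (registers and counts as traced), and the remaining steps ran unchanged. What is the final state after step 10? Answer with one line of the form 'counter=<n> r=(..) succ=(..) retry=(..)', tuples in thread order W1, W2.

state after step 1 := counter=2 r=(1,0) succ=(0,0) retry=(0,0)
step 2 (W2 LOAD): counter=2 r=(1,2) succ=(0,0) retry=(0,0)
step 3 (W2 CAS): counter=3 r=(1,2) succ=(0,1) retry=(0,0)
step 4 (W1 CAS): counter=3 r=(1,2) succ=(0,1) retry=(1,0)
step 5 (W1 LOAD): counter=3 r=(3,2) succ=(0,1) retry=(1,0)
step 6 (W2 LOAD): counter=3 r=(3,3) succ=(0,1) retry=(1,0)
step 7 (W1 CAS): counter=4 r=(3,3) succ=(1,1) retry=(1,0)
step 8 (W2 CAS): counter=4 r=(3,3) succ=(1,1) retry=(1,1)
step 9 (W2 LOAD): counter=4 r=(3,4) succ=(1,1) retry=(1,1)
step 10 (W2 CAS): counter=5 r=(3,4) succ=(1,2) retry=(1,1)

counter=5 r=(3,4) succ=(1,2) retry=(1,1)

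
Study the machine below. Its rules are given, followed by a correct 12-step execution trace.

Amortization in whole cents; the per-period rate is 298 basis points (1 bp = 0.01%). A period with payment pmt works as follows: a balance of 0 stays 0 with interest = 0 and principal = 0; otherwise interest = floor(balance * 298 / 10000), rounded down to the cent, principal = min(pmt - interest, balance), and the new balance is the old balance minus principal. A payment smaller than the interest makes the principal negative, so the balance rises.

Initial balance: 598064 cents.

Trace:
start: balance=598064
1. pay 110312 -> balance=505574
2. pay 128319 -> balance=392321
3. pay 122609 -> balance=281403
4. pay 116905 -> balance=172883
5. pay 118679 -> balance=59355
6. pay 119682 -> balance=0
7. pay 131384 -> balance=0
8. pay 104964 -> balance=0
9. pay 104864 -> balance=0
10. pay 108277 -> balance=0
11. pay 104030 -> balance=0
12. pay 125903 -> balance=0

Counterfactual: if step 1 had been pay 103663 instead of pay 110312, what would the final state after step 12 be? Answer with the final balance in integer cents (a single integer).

0

(re-executing from step 1 with the substitution; state before step 1: balance=598064)
1. pay 103663 -> balance=512223
2. pay 128319 -> balance=399168
3. pay 122609 -> balance=288454
4. pay 116905 -> balance=180144
5. pay 118679 -> balance=66833
6. pay 119682 -> balance=0
7. pay 131384 -> balance=0
8. pay 104964 -> balance=0
9. pay 104864 -> balance=0
10. pay 108277 -> balance=0
11. pay 104030 -> balance=0
12. pay 125903 -> balance=0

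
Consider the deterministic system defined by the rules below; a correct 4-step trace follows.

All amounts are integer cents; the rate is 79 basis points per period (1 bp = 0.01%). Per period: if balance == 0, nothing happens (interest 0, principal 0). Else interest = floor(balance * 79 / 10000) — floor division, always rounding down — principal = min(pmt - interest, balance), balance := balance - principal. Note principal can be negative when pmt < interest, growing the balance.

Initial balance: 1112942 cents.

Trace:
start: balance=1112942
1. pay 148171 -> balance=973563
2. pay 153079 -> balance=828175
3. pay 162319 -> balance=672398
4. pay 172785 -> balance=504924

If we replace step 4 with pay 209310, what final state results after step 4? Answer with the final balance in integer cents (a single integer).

(re-executing from step 4 with the substitution; state before step 4: balance=672398)
4. pay 209310 -> balance=468399

468399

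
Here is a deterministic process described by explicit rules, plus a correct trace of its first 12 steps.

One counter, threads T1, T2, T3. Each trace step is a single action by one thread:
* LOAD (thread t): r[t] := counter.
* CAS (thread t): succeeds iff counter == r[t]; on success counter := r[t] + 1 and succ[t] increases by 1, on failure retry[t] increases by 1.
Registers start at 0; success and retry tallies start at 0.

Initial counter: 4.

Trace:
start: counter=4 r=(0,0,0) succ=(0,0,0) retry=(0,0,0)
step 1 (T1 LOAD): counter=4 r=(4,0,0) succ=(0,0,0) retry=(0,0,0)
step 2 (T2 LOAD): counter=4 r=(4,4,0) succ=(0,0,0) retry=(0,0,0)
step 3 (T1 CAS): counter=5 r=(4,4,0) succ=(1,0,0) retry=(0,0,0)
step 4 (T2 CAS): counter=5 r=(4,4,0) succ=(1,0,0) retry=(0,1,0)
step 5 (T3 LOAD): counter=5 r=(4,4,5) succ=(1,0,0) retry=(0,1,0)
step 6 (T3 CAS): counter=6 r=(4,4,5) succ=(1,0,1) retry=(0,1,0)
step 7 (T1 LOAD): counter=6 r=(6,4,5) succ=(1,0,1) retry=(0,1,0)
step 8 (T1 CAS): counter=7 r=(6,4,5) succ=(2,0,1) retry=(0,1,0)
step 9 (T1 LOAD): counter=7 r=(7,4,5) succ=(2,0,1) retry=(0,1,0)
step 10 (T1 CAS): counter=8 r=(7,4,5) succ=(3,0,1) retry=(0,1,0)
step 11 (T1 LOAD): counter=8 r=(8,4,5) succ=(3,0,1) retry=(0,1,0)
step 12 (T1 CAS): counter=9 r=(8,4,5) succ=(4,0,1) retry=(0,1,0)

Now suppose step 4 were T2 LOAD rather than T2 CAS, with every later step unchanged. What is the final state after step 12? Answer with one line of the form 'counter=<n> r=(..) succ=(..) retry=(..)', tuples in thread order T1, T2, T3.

counter=9 r=(8,5,5) succ=(4,0,1) retry=(0,0,0)

(re-executing from step 4 with the substitution; state before step 4: counter=5 r=(4,4,0) succ=(1,0,0) retry=(0,0,0))
step 4 (T2 LOAD): counter=5 r=(4,5,0) succ=(1,0,0) retry=(0,0,0)
step 5 (T3 LOAD): counter=5 r=(4,5,5) succ=(1,0,0) retry=(0,0,0)
step 6 (T3 CAS): counter=6 r=(4,5,5) succ=(1,0,1) retry=(0,0,0)
step 7 (T1 LOAD): counter=6 r=(6,5,5) succ=(1,0,1) retry=(0,0,0)
step 8 (T1 CAS): counter=7 r=(6,5,5) succ=(2,0,1) retry=(0,0,0)
step 9 (T1 LOAD): counter=7 r=(7,5,5) succ=(2,0,1) retry=(0,0,0)
step 10 (T1 CAS): counter=8 r=(7,5,5) succ=(3,0,1) retry=(0,0,0)
step 11 (T1 LOAD): counter=8 r=(8,5,5) succ=(3,0,1) retry=(0,0,0)
step 12 (T1 CAS): counter=9 r=(8,5,5) succ=(4,0,1) retry=(0,0,0)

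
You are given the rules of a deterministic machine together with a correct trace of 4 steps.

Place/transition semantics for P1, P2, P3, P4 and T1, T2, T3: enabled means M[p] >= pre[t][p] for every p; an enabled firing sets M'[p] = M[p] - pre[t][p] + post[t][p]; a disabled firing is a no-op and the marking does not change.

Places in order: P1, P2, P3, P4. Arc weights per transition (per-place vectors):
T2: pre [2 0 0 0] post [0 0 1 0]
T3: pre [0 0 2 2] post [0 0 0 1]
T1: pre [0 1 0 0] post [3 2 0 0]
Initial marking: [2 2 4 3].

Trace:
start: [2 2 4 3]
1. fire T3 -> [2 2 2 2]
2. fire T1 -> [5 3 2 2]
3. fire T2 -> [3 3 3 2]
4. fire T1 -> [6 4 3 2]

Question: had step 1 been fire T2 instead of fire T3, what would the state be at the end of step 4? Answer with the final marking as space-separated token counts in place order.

4 4 6 3

(re-executing from step 1 with the substitution; state before step 1: [2 2 4 3])
1. fire T2 -> [0 2 5 3]
2. fire T1 -> [3 3 5 3]
3. fire T2 -> [1 3 6 3]
4. fire T1 -> [4 4 6 3]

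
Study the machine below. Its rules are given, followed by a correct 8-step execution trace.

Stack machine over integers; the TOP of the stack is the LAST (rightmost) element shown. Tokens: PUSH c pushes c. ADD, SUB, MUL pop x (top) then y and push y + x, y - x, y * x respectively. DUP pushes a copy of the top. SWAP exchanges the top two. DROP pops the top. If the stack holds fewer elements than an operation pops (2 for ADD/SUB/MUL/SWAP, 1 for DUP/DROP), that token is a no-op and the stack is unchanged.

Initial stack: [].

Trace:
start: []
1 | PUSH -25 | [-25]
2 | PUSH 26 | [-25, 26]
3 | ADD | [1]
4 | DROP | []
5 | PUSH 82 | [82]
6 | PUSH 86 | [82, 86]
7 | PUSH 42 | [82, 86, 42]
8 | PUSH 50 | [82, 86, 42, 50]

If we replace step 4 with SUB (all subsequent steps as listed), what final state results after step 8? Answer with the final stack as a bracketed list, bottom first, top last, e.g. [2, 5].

(re-executing from step 4 with the substitution; state before step 4: [1])
4 | SUB | [1]
5 | PUSH 82 | [1, 82]
6 | PUSH 86 | [1, 82, 86]
7 | PUSH 42 | [1, 82, 86, 42]
8 | PUSH 50 | [1, 82, 86, 42, 50]

[1, 82, 86, 42, 50]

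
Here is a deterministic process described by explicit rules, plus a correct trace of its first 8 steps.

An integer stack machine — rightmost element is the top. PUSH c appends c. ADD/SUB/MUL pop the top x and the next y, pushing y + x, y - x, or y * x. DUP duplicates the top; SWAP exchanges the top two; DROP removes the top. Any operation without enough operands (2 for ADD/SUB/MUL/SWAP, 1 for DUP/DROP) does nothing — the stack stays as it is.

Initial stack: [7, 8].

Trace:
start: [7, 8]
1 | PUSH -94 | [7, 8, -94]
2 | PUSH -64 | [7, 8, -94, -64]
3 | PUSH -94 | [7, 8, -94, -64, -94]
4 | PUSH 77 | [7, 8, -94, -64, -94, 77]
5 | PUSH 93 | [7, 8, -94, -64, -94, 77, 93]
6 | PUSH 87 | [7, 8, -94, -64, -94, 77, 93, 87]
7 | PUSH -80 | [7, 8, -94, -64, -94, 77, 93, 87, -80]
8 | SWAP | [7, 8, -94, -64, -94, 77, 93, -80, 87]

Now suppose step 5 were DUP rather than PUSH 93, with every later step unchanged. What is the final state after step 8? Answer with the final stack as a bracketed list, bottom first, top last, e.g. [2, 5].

(re-executing from step 5 with the substitution; state before step 5: [7, 8, -94, -64, -94, 77])
5 | DUP | [7, 8, -94, -64, -94, 77, 77]
6 | PUSH 87 | [7, 8, -94, -64, -94, 77, 77, 87]
7 | PUSH -80 | [7, 8, -94, -64, -94, 77, 77, 87, -80]
8 | SWAP | [7, 8, -94, -64, -94, 77, 77, -80, 87]

[7, 8, -94, -64, -94, 77, 77, -80, 87]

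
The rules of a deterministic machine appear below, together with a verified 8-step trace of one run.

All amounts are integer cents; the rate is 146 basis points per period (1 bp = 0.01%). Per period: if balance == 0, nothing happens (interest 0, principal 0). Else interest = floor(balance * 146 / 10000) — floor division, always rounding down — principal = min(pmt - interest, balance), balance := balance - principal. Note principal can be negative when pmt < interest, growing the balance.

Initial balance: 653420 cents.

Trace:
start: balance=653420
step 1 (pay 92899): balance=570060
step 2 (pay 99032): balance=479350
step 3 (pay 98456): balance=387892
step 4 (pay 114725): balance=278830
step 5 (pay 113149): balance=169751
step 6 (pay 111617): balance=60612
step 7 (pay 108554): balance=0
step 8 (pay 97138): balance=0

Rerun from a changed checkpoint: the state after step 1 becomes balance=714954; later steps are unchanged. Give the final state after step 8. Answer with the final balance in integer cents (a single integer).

state after step 1 := balance=714954
step 2 (pay 99032): balance=626360
step 3 (pay 98456): balance=537048
step 4 (pay 114725): balance=430163
step 5 (pay 113149): balance=323294
step 6 (pay 111617): balance=216397
step 7 (pay 108554): balance=111002
step 8 (pay 97138): balance=15484

15484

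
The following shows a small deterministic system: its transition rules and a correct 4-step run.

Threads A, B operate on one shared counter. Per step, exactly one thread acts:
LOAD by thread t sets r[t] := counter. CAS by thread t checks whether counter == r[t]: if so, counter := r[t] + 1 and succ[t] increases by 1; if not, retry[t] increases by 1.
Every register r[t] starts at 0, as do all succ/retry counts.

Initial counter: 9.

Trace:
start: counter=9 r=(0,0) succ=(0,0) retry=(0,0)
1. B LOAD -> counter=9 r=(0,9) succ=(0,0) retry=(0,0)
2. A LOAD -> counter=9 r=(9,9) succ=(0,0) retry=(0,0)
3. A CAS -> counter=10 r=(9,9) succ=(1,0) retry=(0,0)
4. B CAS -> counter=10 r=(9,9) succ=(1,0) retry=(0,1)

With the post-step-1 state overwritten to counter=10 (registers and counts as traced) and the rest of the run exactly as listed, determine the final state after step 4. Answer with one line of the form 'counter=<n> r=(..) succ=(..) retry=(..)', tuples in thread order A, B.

counter=11 r=(10,9) succ=(1,0) retry=(0,1)

state after step 1 := counter=10 r=(0,9) succ=(0,0) retry=(0,0)
2. A LOAD -> counter=10 r=(10,9) succ=(0,0) retry=(0,0)
3. A CAS -> counter=11 r=(10,9) succ=(1,0) retry=(0,0)
4. B CAS -> counter=11 r=(10,9) succ=(1,0) retry=(0,1)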